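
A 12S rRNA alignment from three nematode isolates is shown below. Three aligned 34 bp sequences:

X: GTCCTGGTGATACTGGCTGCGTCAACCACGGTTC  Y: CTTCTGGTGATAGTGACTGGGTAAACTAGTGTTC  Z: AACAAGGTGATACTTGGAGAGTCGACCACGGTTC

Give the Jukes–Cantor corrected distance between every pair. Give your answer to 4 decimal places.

X–Y: 9/34 sites differ → p ≈ 0.264706, d = −0.75 ln(1 − 0.352941) = 0.326488 ≈ 0.3265.
X–Z: 9/34 sites differ → p ≈ 0.264706, d = −0.75 ln(1 − 0.352941) = 0.326488 ≈ 0.3265.
Y–Z: 16/34 sites differ → p ≈ 0.470588, d = −0.75 ln(1 − 0.627451) = 0.740540 ≈ 0.7405.

d(X,Y) = 0.3265, d(X,Z) = 0.3265, d(Y,Z) = 0.7405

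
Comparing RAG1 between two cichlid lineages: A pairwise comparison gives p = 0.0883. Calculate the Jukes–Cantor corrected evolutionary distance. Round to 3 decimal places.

0.094

d = −(3/4) ln(1 − 4p/3) = −0.75 ln(1 − 0.117733) = −0.75 ln(0.882267)
  = −0.75 × (-0.125261) = 0.093946 substitutions/site.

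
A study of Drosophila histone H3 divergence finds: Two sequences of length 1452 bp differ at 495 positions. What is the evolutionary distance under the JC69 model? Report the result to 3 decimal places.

0.455

p = 495/1452 ≈ 0.340909.
d = −(3/4) ln(1 − 4p/3) = −0.75 ln(1 − 0.454545) = −0.75 ln(0.545455)
  = −0.75 × (-0.606135) = 0.454601 substitutions/site.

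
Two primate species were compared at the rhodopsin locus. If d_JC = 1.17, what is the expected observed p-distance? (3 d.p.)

0.592

p = (3/4)(1 − e^(−4d/3)) = 0.75 × (1 − e^(-1.56)) = 0.75 × (1 − 0.210136) = 0.592398.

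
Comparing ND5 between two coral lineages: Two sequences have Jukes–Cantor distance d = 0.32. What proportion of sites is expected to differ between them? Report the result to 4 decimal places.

0.2605

p = (3/4)(1 − e^(−4d/3)) = 0.75 × (1 − e^(-0.426667)) = 0.75 × (1 − 0.652681) = 0.260489.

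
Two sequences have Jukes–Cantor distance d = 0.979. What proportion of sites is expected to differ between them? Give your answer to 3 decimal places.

0.547

p = (3/4)(1 − e^(−4d/3)) = 0.75 × (1 − e^(-1.305333)) = 0.75 × (1 − 0.271082) = 0.546689.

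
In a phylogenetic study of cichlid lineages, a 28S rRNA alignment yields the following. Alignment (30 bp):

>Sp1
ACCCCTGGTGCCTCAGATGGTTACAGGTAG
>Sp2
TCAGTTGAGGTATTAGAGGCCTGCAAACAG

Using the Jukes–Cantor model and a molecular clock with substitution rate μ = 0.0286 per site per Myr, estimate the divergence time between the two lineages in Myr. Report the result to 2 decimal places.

The sequences differ at 16 of 30 sites, so p = 16/30 ≈ 0.533333.
d = −(3/4) ln(1 − 4p/3) = −0.75 ln(1 − 0.711111) = −0.75 ln(0.288889)
  = −0.75 × (-1.241713) = 0.931285 substitutions/site.
Under a molecular clock d = 2μt, so t = d/(2μ) = 0.931285 / (2 × 0.0286) = 16.28 Myr.

16.28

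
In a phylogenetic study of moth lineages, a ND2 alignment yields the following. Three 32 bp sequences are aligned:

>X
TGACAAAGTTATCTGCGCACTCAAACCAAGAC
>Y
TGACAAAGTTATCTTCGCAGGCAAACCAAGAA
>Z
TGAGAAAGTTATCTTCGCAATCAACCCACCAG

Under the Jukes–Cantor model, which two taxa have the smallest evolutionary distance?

X–Y: 4/32 differ, p = 0.125, d = 0.137.
X–Z: 7/32 differ, p = 0.219, d = 0.259.
Y–Z: 7/32 differ, p = 0.219, d = 0.259.
The smallest distance is between X and Y.

X and Y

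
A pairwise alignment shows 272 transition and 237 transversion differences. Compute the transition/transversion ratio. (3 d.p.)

1.148

R = 272/237 = 1.147679… ≈ 1.148 (to 3 d.p.).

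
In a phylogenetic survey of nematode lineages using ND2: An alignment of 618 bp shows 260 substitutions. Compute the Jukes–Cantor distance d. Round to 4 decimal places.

p = 260/618 ≈ 0.420712.
d = −(3/4) ln(1 − 4p/3) = −0.75 ln(1 − 0.560949) = −0.75 ln(0.439051)
  = −0.75 × (-0.823140) = 0.617355 substitutions/site.

0.6174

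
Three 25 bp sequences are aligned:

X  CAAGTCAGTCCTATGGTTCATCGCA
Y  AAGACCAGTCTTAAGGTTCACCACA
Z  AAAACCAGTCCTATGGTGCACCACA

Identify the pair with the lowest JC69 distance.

Y and Z

X–Y: 8/25 differ, p = 0.320, d = 0.417.
X–Z: 6/25 differ, p = 0.240, d = 0.289.
Y–Z: 4/25 differ, p = 0.160, d = 0.180.
The smallest distance is between Y and Z.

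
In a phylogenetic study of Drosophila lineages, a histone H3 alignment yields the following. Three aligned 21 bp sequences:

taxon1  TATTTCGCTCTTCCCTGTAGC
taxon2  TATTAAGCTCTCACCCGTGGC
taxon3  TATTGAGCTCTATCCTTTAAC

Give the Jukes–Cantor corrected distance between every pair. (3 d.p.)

taxon1–taxon2: 6/21 sites differ → p ≈ 0.285714, d = −0.75 ln(1 − 0.380952) = 0.359679 ≈ 0.360.
taxon1–taxon3: 6/21 sites differ → p ≈ 0.285714, d = −0.75 ln(1 − 0.380952) = 0.359679 ≈ 0.360.
taxon2–taxon3: 7/21 sites differ → p ≈ 0.333333, d = −0.75 ln(1 − 0.444444) = 0.440839 ≈ 0.441.

d(taxon1,taxon2) = 0.360, d(taxon1,taxon3) = 0.360, d(taxon2,taxon3) = 0.441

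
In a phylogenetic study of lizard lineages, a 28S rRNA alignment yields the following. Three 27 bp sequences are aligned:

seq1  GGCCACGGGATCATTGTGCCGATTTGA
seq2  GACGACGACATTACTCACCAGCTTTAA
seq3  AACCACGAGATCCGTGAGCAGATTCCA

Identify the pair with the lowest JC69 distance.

seq1 and seq3

seq1–seq2: 12/27 differ, p = 0.444, d = 0.673.
seq1–seq3: 9/27 differ, p = 0.333, d = 0.441.
seq2–seq3: 11/27 differ, p = 0.407, d = 0.588.
The smallest distance is between seq1 and seq3.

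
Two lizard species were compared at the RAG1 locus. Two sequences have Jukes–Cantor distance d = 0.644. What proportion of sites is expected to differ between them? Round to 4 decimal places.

0.4322

p = (3/4)(1 − e^(−4d/3)) = 0.75 × (1 − e^(-0.858667)) = 0.75 × (1 − 0.423727) = 0.432205.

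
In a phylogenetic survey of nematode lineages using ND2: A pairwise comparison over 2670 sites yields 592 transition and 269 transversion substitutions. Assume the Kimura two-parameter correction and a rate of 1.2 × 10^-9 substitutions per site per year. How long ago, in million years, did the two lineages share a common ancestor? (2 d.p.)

187.12

P = 592/2670 ≈ 0.221723 and Q = 269/2670 ≈ 0.100749.
Under the Kimura two-parameter model, d = −½ ln(1 − 2P − Q) − ¼ ln(1 − 2Q).
1 − 2P − Q = 0.455805, giving −½ ln(0.455805) = 0.392845.
1 − 2Q = 0.798502, giving −¼ ln(0.798502) = 0.056254.
d = 0.392845 + 0.056254 = 0.449099.
Under a molecular clock d = 2μt, so t = d/(2μ) = 0.449099 / (2 × 1.2 × 10^-9) = 187.12 million years.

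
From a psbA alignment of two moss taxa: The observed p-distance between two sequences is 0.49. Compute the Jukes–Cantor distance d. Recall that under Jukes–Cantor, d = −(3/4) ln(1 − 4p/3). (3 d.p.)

d = −(3/4) ln(1 − 4p/3) = −0.75 ln(1 − 0.653333) = −0.75 ln(0.346667)
  = −0.75 × (-1.059391) = 0.794543 substitutions/site.

0.795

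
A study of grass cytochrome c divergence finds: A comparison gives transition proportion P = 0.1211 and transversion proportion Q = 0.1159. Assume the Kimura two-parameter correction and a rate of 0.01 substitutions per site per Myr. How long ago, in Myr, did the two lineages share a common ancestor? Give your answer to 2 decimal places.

14.38

Under the Kimura two-parameter model, d = −½ ln(1 − 2P − Q) − ¼ ln(1 − 2Q).
1 − 2P − Q = 0.6419, giving −½ ln(0.6419) = 0.221661.
1 − 2Q = 0.7682, giving −¼ ln(0.7682) = 0.065926.
d = 0.221661 + 0.065926 = 0.287587.
Under a molecular clock d = 2μt, so t = d/(2μ) = 0.287587 / (2 × 0.01) = 14.38 Myr.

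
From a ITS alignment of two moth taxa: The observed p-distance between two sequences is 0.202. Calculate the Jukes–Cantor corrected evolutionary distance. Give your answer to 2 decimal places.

d = −(3/4) ln(1 − 4p/3) = −0.75 ln(1 − 0.269333) = −0.75 ln(0.730667)
  = −0.75 × (-0.313797) = 0.235348 substitutions/site.

0.24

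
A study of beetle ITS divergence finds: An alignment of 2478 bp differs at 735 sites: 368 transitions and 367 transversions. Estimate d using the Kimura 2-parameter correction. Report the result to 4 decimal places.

P = 368/2478 ≈ 0.148507 and Q = 367/2478 ≈ 0.148103.
Under the Kimura two-parameter model, d = −½ ln(1 − 2P − Q) − ¼ ln(1 − 2Q).
1 − 2P − Q = 0.554883, giving −½ ln(0.554883) = 0.294499.
1 − 2Q = 0.703794, giving −¼ ln(0.703794) = 0.087817.
d = 0.294499 + 0.087817 = 0.382316.

0.3823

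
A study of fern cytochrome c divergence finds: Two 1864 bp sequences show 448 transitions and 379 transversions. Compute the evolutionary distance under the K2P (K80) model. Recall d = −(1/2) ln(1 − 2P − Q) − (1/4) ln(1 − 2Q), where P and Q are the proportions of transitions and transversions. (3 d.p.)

0.707

P = 448/1864 ≈ 0.240343 and Q = 379/1864 ≈ 0.203326.
Under the Kimura two-parameter model, d = −½ ln(1 − 2P − Q) − ¼ ln(1 − 2Q).
1 − 2P − Q = 0.315988, giving −½ ln(0.315988) = 0.576026.
1 − 2Q = 0.593348, giving −¼ ln(0.593348) = 0.130494.
d = 0.576026 + 0.130494 = 0.706520.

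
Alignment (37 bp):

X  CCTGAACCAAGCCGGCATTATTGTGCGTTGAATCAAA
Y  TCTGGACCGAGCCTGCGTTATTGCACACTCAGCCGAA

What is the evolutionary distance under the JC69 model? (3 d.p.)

The sequences differ at 13 of 37 sites, so p = 13/37 ≈ 0.351351.
d = −(3/4) ln(1 − 4p/3) = −0.75 ln(1 − 0.468468) = −0.75 ln(0.531532)
  = −0.75 × (-0.631992) = 0.473994 substitutions/site.

0.474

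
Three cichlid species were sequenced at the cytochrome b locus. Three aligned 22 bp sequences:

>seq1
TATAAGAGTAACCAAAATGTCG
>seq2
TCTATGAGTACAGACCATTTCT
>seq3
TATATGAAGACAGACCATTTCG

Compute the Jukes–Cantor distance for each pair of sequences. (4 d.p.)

d(seq1,seq2) = 0.5913, d(seq1,seq3) = 0.5913, d(seq2,seq3) = 0.2082

seq1–seq2: 9/22 sites differ → p ≈ 0.409091, d = −0.75 ln(1 − 0.545455) = 0.591344 ≈ 0.5913.
seq1–seq3: 9/22 sites differ → p ≈ 0.409091, d = −0.75 ln(1 − 0.545455) = 0.591344 ≈ 0.5913.
seq2–seq3: 4/22 sites differ → p ≈ 0.181818, d = −0.75 ln(1 − 0.242424) = 0.208224 ≈ 0.2082.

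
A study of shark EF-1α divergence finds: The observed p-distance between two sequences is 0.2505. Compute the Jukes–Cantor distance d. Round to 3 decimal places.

0.305

d = −(3/4) ln(1 − 4p/3) = −0.75 ln(1 − 0.334) = −0.75 ln(0.666)
  = −0.75 × (-0.406466) = 0.304850 substitutions/site.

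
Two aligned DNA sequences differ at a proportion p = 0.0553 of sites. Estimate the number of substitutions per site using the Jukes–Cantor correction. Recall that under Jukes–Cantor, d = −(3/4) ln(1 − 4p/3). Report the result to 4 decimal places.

0.0574

d = −(3/4) ln(1 − 4p/3) = −0.75 ln(1 − 0.073733) = −0.75 ln(0.926267)
  = −0.75 × (-0.076593) = 0.057445 substitutions/site.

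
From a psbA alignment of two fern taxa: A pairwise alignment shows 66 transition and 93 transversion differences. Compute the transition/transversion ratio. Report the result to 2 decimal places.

0.71

R = 66/93 = 0.709677… ≈ 0.71 (to 2 d.p.).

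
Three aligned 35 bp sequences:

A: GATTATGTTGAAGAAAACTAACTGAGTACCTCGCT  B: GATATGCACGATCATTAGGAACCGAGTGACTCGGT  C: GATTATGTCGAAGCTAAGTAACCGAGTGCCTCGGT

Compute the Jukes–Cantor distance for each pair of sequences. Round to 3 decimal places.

A–B: 16/35 sites differ → p ≈ 0.457143, d = −0.75 ln(1 − 0.609524) = 0.705292 ≈ 0.705.
A–C: 7/35 sites differ → p = 0.2, d = −0.75 ln(1 − 0.266667) = 0.232617 ≈ 0.233.
B–C: 11/35 sites differ → p ≈ 0.314286, d = −0.75 ln(1 − 0.419048) = 0.407315 ≈ 0.407.

d(A,B) = 0.705, d(A,C) = 0.233, d(B,C) = 0.407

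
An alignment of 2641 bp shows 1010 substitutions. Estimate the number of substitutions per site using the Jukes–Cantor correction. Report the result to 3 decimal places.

0.535

p = 1010/2641 ≈ 0.382431.
d = −(3/4) ln(1 − 4p/3) = −0.75 ln(1 − 0.509908) = −0.75 ln(0.490092)
  = −0.75 × (-0.713162) = 0.534872 substitutions/site.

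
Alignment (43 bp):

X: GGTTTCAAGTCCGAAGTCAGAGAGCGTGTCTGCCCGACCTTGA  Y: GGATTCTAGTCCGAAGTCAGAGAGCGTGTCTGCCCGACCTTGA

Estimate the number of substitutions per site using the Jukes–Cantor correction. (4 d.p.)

The sequences differ at 2 of 43 sites (3, 7), so p = 2/43 ≈ 0.046512.
d = −(3/4) ln(1 − 4p/3) = −0.75 ln(1 − 0.062016) = −0.75 ln(0.937984)
  = −0.75 × (-0.064022) = 0.048017 substitutions/site.

0.0480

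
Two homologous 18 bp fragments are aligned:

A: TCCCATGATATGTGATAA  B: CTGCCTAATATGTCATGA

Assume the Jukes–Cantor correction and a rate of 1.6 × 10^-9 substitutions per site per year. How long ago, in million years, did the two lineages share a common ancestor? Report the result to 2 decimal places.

The sequences differ at 7 of 18 sites (1, 2, 3, 5, 7, 14, 17), so p = 7/18 ≈ 0.388889.
d = −(3/4) ln(1 − 4p/3) = −0.75 ln(1 − 0.518519) = −0.75 ln(0.481481)
  = −0.75 × (-0.730889) = 0.548167 substitutions/site.
Under a molecular clock d = 2μt, so t = d/(2μ) = 0.548167 / (2 × 1.6 × 10^-9) = 171.30 million years.

171.30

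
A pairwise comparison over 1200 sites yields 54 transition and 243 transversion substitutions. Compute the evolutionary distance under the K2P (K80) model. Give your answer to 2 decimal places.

P = 54/1200 = 0.045 and Q = 243/1200 = 0.2025.
Under the Kimura two-parameter model, d = −½ ln(1 − 2P − Q) − ¼ ln(1 − 2Q).
1 − 2P − Q = 0.7075, giving −½ ln(0.7075) = 0.173009.
1 − 2Q = 0.595, giving −¼ ln(0.595) = 0.129798.
d = 0.173009 + 0.129798 = 0.302807.

0.30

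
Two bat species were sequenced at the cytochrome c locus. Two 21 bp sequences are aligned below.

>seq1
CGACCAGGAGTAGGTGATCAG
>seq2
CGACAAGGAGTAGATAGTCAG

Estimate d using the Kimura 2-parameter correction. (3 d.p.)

0.228

Of 21 sites, 3 differences are transitions and 1 are transversions, so P = 3/21 ≈ 0.142857 and Q = 1/21 ≈ 0.047619.
Under the Kimura two-parameter model, d = −½ ln(1 − 2P − Q) − ¼ ln(1 − 2Q).
1 − 2P − Q = 0.666667, giving −½ ln(0.666667) = 0.202732.
1 − 2Q = 0.904762, giving −¼ ln(0.904762) = 0.025021.
d = 0.202732 + 0.025021 = 0.227753.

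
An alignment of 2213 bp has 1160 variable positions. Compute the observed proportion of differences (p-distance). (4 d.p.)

0.5242

p = 1160/2213 = 0.524175… ≈ 0.5242 (to 4 d.p.).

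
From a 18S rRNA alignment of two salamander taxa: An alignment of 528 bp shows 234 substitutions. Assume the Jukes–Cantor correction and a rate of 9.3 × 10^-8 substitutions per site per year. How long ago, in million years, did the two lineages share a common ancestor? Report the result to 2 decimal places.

p = 234/528 ≈ 0.443182.
d = −(3/4) ln(1 − 4p/3) = −0.75 ln(1 − 0.590909) = −0.75 ln(0.409091)
  = −0.75 × (-0.893818) = 0.670364 substitutions/site.
Under a molecular clock d = 2μt, so t = d/(2μ) = 0.670364 / (2 × 9.3 × 10^-8) = 3.60 million years.

3.60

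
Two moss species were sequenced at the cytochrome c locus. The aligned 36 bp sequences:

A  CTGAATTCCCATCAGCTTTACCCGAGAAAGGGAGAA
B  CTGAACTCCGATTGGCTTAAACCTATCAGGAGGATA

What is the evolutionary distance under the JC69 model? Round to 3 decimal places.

The sequences differ at 14 of 36 sites, so p = 14/36 ≈ 0.388889.
d = −(3/4) ln(1 − 4p/3) = −0.75 ln(1 − 0.518519) = −0.75 ln(0.481481)
  = −0.75 × (-0.730889) = 0.548167 substitutions/site.

0.548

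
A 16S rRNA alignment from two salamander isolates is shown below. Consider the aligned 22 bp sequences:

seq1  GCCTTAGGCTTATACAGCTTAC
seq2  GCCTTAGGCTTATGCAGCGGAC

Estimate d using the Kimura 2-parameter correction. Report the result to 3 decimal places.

0.151

Of 22 sites, 1 differences are transitions and 2 are transversions, so P = 1/22 ≈ 0.045455 and Q = 2/22 ≈ 0.090909.
Under the Kimura two-parameter model, d = −½ ln(1 − 2P − Q) − ¼ ln(1 − 2Q).
1 − 2P − Q = 0.818181, giving −½ ln(0.818181) = 0.100336.
1 − 2Q = 0.818182, giving −¼ ln(0.818182) = 0.050168.
d = 0.100336 + 0.050168 = 0.150504.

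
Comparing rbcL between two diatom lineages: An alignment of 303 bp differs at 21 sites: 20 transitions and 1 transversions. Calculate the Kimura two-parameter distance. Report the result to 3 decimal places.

0.074

P = 20/303 ≈ 0.066007 and Q = 1/303 ≈ 0.0033.
Under the Kimura two-parameter model, d = −½ ln(1 − 2P − Q) − ¼ ln(1 − 2Q).
1 − 2P − Q = 0.864686, giving −½ ln(0.864686) = 0.072694.
1 − 2Q = 0.9934, giving −¼ ln(0.9934) = 0.001655.
d = 0.072694 + 0.001655 = 0.074349.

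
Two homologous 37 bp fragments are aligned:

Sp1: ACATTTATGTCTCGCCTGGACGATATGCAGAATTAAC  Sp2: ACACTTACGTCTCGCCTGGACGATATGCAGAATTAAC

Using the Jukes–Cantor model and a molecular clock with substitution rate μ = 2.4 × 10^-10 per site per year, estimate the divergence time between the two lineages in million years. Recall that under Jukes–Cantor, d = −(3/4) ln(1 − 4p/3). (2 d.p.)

The sequences differ at 2 of 37 sites (4, 8), so p = 2/37 ≈ 0.054054.
d = −(3/4) ln(1 − 4p/3) = −0.75 ln(1 − 0.072072) = −0.75 ln(0.927928)
  = −0.75 × (-0.074801) = 0.056101 substitutions/site.
Under a molecular clock d = 2μt, so t = d/(2μ) = 0.056101 / (2 × 2.4 × 10^-10) = 116.88 million years.

116.88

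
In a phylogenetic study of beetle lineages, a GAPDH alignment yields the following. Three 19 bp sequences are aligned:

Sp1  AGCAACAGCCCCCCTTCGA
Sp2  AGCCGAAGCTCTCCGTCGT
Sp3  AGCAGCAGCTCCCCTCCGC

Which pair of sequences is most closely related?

Sp1 and Sp3

Sp1–Sp2: 7/19 differ, p = 0.368, d = 0.507.
Sp1–Sp3: 4/19 differ, p = 0.211, d = 0.247.
Sp2–Sp3: 6/19 differ, p = 0.316, d = 0.410.
The smallest distance is between Sp1 and Sp3.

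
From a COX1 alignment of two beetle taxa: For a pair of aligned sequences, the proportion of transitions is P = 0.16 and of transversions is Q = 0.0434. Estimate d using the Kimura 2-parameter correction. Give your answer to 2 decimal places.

0.25

Under the Kimura two-parameter model, d = −½ ln(1 − 2P − Q) − ¼ ln(1 − 2Q).
1 − 2P − Q = 0.6366, giving −½ ln(0.6366) = 0.225807.
1 − 2Q = 0.9132, giving −¼ ln(0.9132) = 0.022700.
d = 0.225807 + 0.022700 = 0.248507.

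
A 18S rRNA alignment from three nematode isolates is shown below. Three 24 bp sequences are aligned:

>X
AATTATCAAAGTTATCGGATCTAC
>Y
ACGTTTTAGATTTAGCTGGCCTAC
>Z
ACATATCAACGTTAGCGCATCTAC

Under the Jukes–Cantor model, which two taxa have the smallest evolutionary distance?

X and Z

X–Y: 10/24 differ, p = 0.417, d = 0.608.
X–Z: 5/24 differ, p = 0.208, d = 0.244.
Y–Z: 10/24 differ, p = 0.417, d = 0.608.
The smallest distance is between X and Z.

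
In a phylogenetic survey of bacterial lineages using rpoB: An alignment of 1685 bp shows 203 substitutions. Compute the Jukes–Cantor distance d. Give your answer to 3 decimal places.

0.131

p = 203/1685 ≈ 0.120475.
d = −(3/4) ln(1 − 4p/3) = −0.75 ln(1 − 0.160633) = −0.75 ln(0.839367)
  = −0.75 × (-0.175107) = 0.131330 substitutions/site.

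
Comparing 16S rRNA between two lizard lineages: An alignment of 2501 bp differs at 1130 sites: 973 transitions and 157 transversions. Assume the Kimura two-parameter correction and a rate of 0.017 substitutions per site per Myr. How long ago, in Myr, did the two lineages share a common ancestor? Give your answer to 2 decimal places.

28.02

P = 973/2501 ≈ 0.389044 and Q = 157/2501 ≈ 0.062775.
Under the Kimura two-parameter model, d = −½ ln(1 − 2P − Q) − ¼ ln(1 − 2Q).
1 − 2P − Q = 0.159137, giving −½ ln(0.159137) = 0.918995.
1 − 2Q = 0.87445, giving −¼ ln(0.87445) = 0.033540.
d = 0.918995 + 0.033540 = 0.952535.
Under a molecular clock d = 2μt, so t = d/(2μ) = 0.952535 / (2 × 0.017) = 28.02 Myr.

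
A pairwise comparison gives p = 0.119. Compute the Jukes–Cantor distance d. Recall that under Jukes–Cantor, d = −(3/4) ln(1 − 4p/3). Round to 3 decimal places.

d = −(3/4) ln(1 − 4p/3) = −0.75 ln(1 − 0.158667) = −0.75 ln(0.841333)
  = −0.75 × (-0.172768) = 0.129576 substitutions/site.

0.130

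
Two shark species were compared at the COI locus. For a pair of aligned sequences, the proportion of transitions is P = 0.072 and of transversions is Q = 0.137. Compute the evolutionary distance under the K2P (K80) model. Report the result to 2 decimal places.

Under the Kimura two-parameter model, d = −½ ln(1 − 2P − Q) − ¼ ln(1 − 2Q).
1 − 2P − Q = 0.719, giving −½ ln(0.719) = 0.164947.
1 − 2Q = 0.726, giving −¼ ln(0.726) = 0.080051.
d = 0.164947 + 0.080051 = 0.244998.

0.24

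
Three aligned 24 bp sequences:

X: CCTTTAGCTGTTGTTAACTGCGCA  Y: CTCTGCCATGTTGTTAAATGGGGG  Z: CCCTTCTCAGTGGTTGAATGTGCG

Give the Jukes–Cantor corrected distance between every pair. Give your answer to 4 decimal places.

X–Y: 10/24 sites differ → p ≈ 0.416667, d = −0.75 ln(1 − 0.555556) = 0.608198 ≈ 0.6082.
X–Z: 9/24 sites differ → p = 0.375, d = −0.75 ln(1 − 0.5) = 0.519860 ≈ 0.5199.
Y–Z: 9/24 sites differ → p = 0.375, d = −0.75 ln(1 − 0.5) = 0.519860 ≈ 0.5199.

d(X,Y) = 0.6082, d(X,Z) = 0.5199, d(Y,Z) = 0.5199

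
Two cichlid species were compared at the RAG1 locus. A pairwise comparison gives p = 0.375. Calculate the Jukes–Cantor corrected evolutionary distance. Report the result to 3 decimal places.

0.520

d = −(3/4) ln(1 − 4p/3) = −0.75 ln(1 − 0.5) = −0.75 ln(0.5)
  = −0.75 × (-0.693147) = 0.519860 substitutions/site.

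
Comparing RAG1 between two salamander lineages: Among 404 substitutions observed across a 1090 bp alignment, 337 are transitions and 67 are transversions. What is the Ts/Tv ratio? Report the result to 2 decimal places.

5.03

R = 337/67 = 5.029850… ≈ 5.03 (to 2 d.p.).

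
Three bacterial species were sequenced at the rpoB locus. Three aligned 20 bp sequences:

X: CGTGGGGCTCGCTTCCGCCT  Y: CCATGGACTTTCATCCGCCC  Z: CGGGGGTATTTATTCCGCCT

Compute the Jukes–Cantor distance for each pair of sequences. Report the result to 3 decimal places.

d(X,Y) = 0.572, d(X,Z) = 0.383, d(Y,Z) = 0.572

X–Y: 8/20 sites differ → p = 0.4, d = −0.75 ln(1 − 0.533333) = 0.571605 ≈ 0.572.
X–Z: 6/20 sites differ → p = 0.3, d = −0.75 ln(1 − 0.4) = 0.383119 ≈ 0.383.
Y–Z: 8/20 sites differ → p = 0.4, d = −0.75 ln(1 − 0.533333) = 0.571605 ≈ 0.572.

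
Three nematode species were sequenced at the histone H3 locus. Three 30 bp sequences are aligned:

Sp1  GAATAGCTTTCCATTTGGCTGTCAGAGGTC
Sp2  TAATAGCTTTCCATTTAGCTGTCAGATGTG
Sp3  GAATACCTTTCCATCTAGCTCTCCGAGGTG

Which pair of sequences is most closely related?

Sp1–Sp2: 4/30 differ, p = 0.133, d = 0.147.
Sp1–Sp3: 6/30 differ, p = 0.200, d = 0.233.
Sp2–Sp3: 6/30 differ, p = 0.200, d = 0.233.
The smallest distance is between Sp1 and Sp2.

Sp1 and Sp2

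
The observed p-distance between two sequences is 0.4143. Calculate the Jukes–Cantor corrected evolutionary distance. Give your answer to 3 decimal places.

d = −(3/4) ln(1 − 4p/3) = −0.75 ln(1 − 0.5524) = −0.75 ln(0.4476)
  = −0.75 × (-0.803855) = 0.602891 substitutions/site.

0.603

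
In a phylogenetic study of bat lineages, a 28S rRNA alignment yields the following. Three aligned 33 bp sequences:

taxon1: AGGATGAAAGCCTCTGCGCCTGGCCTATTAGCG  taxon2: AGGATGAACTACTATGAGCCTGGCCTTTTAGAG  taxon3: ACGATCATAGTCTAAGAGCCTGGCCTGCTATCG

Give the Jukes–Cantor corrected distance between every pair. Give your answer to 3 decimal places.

d(taxon1,taxon2) = 0.249, d(taxon1,taxon3) = 0.388, d(taxon2,taxon3) = 0.441

taxon1–taxon2: 7/33 sites differ → p ≈ 0.212121, d = −0.75 ln(1 − 0.282828) = 0.249330 ≈ 0.249.
taxon1–taxon3: 10/33 sites differ → p ≈ 0.30303, d = −0.75 ln(1 − 0.40404) = 0.388186 ≈ 0.388.
taxon2–taxon3: 11/33 sites differ → p ≈ 0.333333, d = −0.75 ln(1 − 0.444444) = 0.440839 ≈ 0.441.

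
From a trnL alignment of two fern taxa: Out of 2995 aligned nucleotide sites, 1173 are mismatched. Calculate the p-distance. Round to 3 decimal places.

p = 1173/2995 = 0.391652… ≈ 0.392 (to 3 d.p.).

0.392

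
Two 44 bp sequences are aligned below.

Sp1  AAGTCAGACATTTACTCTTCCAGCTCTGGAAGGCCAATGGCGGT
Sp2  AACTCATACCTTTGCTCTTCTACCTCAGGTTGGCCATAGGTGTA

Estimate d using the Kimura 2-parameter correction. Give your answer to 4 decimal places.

0.4175

Of 44 sites, 3 differences are transitions and 11 are transversions, so P = 3/44 ≈ 0.068182 and Q = 11/44 = 0.25.
Under the Kimura two-parameter model, d = −½ ln(1 − 2P − Q) − ¼ ln(1 − 2Q).
1 − 2P − Q = 0.613636, giving −½ ln(0.613636) = 0.244177.
1 − 2Q = 0.5, giving −¼ ln(0.5) = 0.173287.
d = 0.244177 + 0.173287 = 0.417464.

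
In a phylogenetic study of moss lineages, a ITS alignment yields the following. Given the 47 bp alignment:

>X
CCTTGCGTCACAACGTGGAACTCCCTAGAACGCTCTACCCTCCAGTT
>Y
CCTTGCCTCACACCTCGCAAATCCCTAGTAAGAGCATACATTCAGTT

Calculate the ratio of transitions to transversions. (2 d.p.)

Transitions are A↔G and C↔T; transversions are all other mismatches.
Transitions: 2. Transversions: 13.
R = 2/13 = 0.153846… ≈ 0.15 (to 2 d.p.).

0.15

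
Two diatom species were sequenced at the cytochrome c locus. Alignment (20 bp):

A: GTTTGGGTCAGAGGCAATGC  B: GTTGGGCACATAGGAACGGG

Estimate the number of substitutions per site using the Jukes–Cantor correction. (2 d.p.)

The sequences differ at 8 of 20 sites (4, 7, 8, 11, 15, 17, 18, 20), so p = 8/20 = 0.4.
d = −(3/4) ln(1 − 4p/3) = −0.75 ln(1 − 0.533333) = −0.75 ln(0.466667)
  = −0.75 × (-0.762139) = 0.571604 substitutions/site.

0.57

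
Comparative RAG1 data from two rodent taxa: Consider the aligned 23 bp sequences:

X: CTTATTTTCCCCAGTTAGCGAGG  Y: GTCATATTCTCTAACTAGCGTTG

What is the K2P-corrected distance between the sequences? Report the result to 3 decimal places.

0.576

Of 23 sites, 5 differences are transitions and 4 are transversions, so P = 5/23 ≈ 0.217391 and Q = 4/23 ≈ 0.173913.
Under the Kimura two-parameter model, d = −½ ln(1 − 2P − Q) − ¼ ln(1 − 2Q).
1 − 2P − Q = 0.391305, giving −½ ln(0.391305) = 0.469134.
1 − 2Q = 0.652174, giving −¼ ln(0.652174) = 0.106861.
d = 0.469134 + 0.106861 = 0.575995.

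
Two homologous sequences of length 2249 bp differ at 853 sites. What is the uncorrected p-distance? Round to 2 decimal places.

p = 853/2249 = 0.379279… ≈ 0.38 (to 2 d.p.).

0.38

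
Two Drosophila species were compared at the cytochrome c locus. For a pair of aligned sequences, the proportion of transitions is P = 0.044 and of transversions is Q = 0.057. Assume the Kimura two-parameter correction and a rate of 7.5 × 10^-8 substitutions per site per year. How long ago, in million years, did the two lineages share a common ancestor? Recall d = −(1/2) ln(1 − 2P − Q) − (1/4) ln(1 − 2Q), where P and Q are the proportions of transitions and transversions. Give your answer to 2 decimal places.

0.72

Under the Kimura two-parameter model, d = −½ ln(1 − 2P − Q) − ¼ ln(1 − 2Q).
1 − 2P − Q = 0.855, giving −½ ln(0.855) = 0.078327.
1 − 2Q = 0.886, giving −¼ ln(0.886) = 0.030260.
d = 0.078327 + 0.030260 = 0.108587.
Under a molecular clock d = 2μt, so t = d/(2μ) = 0.108587 / (2 × 7.5 × 10^-8) = 0.72 million years.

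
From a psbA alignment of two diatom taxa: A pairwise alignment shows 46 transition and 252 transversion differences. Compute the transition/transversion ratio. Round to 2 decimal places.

R = 46/252 = 0.182539… ≈ 0.18 (to 2 d.p.).

0.18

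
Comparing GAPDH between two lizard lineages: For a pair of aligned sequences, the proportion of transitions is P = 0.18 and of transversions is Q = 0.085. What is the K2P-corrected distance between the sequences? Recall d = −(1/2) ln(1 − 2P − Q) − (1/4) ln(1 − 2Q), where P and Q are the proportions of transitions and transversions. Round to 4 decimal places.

Under the Kimura two-parameter model, d = −½ ln(1 − 2P − Q) − ¼ ln(1 − 2Q).
1 − 2P − Q = 0.555, giving −½ ln(0.555) = 0.294394.
1 − 2Q = 0.83, giving −¼ ln(0.83) = 0.046582.
d = 0.294394 + 0.046582 = 0.340976.

0.3410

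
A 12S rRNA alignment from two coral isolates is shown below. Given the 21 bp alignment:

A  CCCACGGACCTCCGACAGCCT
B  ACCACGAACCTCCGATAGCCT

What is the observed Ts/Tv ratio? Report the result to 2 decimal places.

2.00

Transitions are A↔G and C↔T; transversions are all other mismatches.
Transitions: 2. Transversions: 1.
R = 2/1 = 2.00.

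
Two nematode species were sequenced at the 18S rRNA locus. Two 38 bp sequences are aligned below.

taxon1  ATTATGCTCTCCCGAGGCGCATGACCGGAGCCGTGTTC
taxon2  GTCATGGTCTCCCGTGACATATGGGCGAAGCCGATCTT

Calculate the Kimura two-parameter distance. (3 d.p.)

0.541

Of 38 sites, 9 differences are transitions and 5 are transversions, so P = 9/38 ≈ 0.236842 and Q = 5/38 ≈ 0.131579.
Under the Kimura two-parameter model, d = −½ ln(1 − 2P − Q) − ¼ ln(1 − 2Q).
1 − 2P − Q = 0.394737, giving −½ ln(0.394737) = 0.464768.
1 − 2Q = 0.736842, giving −¼ ln(0.736842) = 0.076345.
d = 0.464768 + 0.076345 = 0.541113.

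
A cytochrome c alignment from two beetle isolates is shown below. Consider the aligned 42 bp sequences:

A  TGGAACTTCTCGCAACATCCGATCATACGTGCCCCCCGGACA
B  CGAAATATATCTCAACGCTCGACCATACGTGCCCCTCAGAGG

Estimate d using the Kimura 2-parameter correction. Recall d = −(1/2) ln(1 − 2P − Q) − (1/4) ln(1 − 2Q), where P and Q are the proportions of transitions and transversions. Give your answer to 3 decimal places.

0.476

Of 42 sites, 10 differences are transitions and 4 are transversions, so P = 10/42 ≈ 0.238095 and Q = 4/42 ≈ 0.095238.
Under the Kimura two-parameter model, d = −½ ln(1 − 2P − Q) − ¼ ln(1 − 2Q).
1 − 2P − Q = 0.428572, giving −½ ln(0.428572) = 0.423648.
1 − 2Q = 0.809524, giving −¼ ln(0.809524) = 0.052827.
d = 0.423648 + 0.052827 = 0.476475.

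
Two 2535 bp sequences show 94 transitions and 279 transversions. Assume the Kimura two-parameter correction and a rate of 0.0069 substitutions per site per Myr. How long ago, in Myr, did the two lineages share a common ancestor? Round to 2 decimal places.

P = 94/2535 ≈ 0.037081 and Q = 279/2535 ≈ 0.110059.
Under the Kimura two-parameter model, d = −½ ln(1 − 2P − Q) − ¼ ln(1 − 2Q).
1 − 2P − Q = 0.815779, giving −½ ln(0.815779) = 0.101806.
1 − 2Q = 0.779882, giving −¼ ln(0.779882) = 0.062153.
d = 0.101806 + 0.062153 = 0.163959.
Under a molecular clock d = 2μt, so t = d/(2μ) = 0.163959 / (2 × 0.0069) = 11.88 Myr.

11.88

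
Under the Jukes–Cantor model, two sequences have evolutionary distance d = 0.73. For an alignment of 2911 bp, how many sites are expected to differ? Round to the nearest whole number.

Invert JC69: p = (3/4)(1 − e^(−4d/3)) = 0.75 × (1 − e^(-0.973333)) = 0.75 × (1 − 0.377822) = 0.466634.
Expected differing sites = pL ≈ 0.466634 × 2911 = 1358.371574 ≈ 1358.

1358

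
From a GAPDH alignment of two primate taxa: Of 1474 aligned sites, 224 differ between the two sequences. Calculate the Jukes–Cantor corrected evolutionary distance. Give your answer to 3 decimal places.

p = 224/1474 ≈ 0.151967.
d = −(3/4) ln(1 − 4p/3) = −0.75 ln(1 − 0.202623) = −0.75 ln(0.797377)
  = −0.75 × (-0.226428) = 0.169821 substitutions/site.

0.170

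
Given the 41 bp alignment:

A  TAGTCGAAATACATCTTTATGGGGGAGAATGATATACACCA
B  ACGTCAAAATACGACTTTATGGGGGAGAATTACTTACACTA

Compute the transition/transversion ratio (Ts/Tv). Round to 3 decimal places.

Transitions are A↔G and C↔T; transversions are all other mismatches.
Transitions: 4. Transversions: 5.
R = 4/5 = 0.800.

0.800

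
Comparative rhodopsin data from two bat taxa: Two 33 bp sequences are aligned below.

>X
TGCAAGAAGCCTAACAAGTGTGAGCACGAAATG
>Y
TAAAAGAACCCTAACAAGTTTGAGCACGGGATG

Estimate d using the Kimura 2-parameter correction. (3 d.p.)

0.209

Of 33 sites, 3 differences are transitions and 3 are transversions, so P = 3/33 ≈ 0.090909 and Q = 3/33 ≈ 0.090909.
Under the Kimura two-parameter model, d = −½ ln(1 − 2P − Q) − ¼ ln(1 − 2Q).
1 − 2P − Q = 0.727273, giving −½ ln(0.727273) = 0.159227.
1 − 2Q = 0.818182, giving −¼ ln(0.818182) = 0.050168.
d = 0.159227 + 0.050168 = 0.209395.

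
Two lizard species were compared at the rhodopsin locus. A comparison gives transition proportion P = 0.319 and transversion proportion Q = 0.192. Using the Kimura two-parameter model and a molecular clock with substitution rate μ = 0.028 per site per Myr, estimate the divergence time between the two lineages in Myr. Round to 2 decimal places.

17.98

Under the Kimura two-parameter model, d = −½ ln(1 − 2P − Q) − ¼ ln(1 − 2Q).
1 − 2P − Q = 0.17, giving −½ ln(0.17) = 0.885978.
1 − 2Q = 0.616, giving −¼ ln(0.616) = 0.121127.
d = 0.885978 + 0.121127 = 1.007105.
Under a molecular clock d = 2μt, so t = d/(2μ) = 1.007105 / (2 × 0.028) = 17.98 Myr.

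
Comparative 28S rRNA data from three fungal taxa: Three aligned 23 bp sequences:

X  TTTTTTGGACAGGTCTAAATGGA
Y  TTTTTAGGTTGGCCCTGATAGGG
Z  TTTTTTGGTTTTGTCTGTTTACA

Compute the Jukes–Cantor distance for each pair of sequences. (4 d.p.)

X–Y: 10/23 sites differ → p ≈ 0.434783, d = −0.75 ln(1 − 0.579711) = 0.650110 ≈ 0.6501.
X–Z: 9/23 sites differ → p ≈ 0.391304, d = −0.75 ln(1 − 0.521739) = 0.553199 ≈ 0.5532.
Y–Z: 10/23 sites differ → p ≈ 0.434783, d = −0.75 ln(1 − 0.579711) = 0.650110 ≈ 0.6501.

d(X,Y) = 0.6501, d(X,Z) = 0.5532, d(Y,Z) = 0.6501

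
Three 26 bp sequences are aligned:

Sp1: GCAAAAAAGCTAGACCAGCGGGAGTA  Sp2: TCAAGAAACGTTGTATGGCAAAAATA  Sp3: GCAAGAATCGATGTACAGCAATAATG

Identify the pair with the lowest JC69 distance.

Sp1–Sp2: 13/26 differ, p = 0.500, d = 0.824.
Sp1–Sp3: 13/26 differ, p = 0.500, d = 0.824.
Sp2–Sp3: 7/26 differ, p = 0.269, d = 0.334.
The smallest distance is between Sp2 and Sp3.

Sp2 and Sp3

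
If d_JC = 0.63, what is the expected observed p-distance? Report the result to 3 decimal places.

0.426

p = (3/4)(1 − e^(−4d/3)) = 0.75 × (1 − e^(-0.84)) = 0.75 × (1 − 0.431711) = 0.426217.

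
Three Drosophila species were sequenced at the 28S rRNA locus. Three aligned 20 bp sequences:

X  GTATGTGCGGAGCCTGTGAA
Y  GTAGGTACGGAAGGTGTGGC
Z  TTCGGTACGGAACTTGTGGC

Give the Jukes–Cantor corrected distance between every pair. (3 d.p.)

X–Y: 7/20 sites differ → p = 0.35, d = −0.75 ln(1 − 0.466667) = 0.471457 ≈ 0.471.
X–Z: 8/20 sites differ → p = 0.4, d = −0.75 ln(1 − 0.533333) = 0.571605 ≈ 0.572.
Y–Z: 4/20 sites differ → p = 0.2, d = −0.75 ln(1 − 0.266667) = 0.232617 ≈ 0.233.

d(X,Y) = 0.471, d(X,Z) = 0.572, d(Y,Z) = 0.233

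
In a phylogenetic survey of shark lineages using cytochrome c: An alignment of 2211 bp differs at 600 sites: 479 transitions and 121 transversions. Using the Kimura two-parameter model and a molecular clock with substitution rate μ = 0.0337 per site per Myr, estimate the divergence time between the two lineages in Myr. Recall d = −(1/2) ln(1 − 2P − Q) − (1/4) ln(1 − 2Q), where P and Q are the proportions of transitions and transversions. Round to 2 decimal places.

5.40

P = 479/2211 ≈ 0.216644 and Q = 121/2211 ≈ 0.054726.
Under the Kimura two-parameter model, d = −½ ln(1 − 2P − Q) − ¼ ln(1 − 2Q).
1 − 2P − Q = 0.511986, giving −½ ln(0.511986) = 0.334729.
1 − 2Q = 0.890548, giving −¼ ln(0.890548) = 0.028980.
d = 0.334729 + 0.028980 = 0.363709.
Under a molecular clock d = 2μt, so t = d/(2μ) = 0.363709 / (2 × 0.0337) = 5.40 Myr.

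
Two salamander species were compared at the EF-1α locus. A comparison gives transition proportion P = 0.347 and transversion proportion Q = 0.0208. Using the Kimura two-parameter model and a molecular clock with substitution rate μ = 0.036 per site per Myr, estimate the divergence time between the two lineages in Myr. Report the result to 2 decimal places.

8.86

Under the Kimura two-parameter model, d = −½ ln(1 − 2P − Q) − ¼ ln(1 − 2Q).
1 − 2P − Q = 0.2852, giving −½ ln(0.2852) = 0.627282.
1 − 2Q = 0.9584, giving −¼ ln(0.9584) = 0.010623.
d = 0.627282 + 0.010623 = 0.637905.
Under a molecular clock d = 2μt, so t = d/(2μ) = 0.637905 / (2 × 0.036) = 8.86 Myr.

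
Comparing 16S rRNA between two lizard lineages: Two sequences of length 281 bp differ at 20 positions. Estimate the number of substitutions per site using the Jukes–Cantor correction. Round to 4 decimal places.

0.0748

p = 20/281 ≈ 0.071174.
d = −(3/4) ln(1 − 4p/3) = −0.75 ln(1 − 0.094899) = −0.75 ln(0.905101)
  = −0.75 × (-0.099709) = 0.074782 substitutions/site.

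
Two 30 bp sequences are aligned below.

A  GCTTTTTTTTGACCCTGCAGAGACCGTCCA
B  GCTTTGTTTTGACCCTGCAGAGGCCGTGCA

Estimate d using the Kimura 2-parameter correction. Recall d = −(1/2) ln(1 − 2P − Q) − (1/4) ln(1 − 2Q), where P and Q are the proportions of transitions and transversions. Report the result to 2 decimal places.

Of 30 sites, 1 differences are transitions and 2 are transversions, so P = 1/30 ≈ 0.033333 and Q = 2/30 ≈ 0.066667.
Under the Kimura two-parameter model, d = −½ ln(1 − 2P − Q) − ¼ ln(1 − 2Q).
1 − 2P − Q = 0.866667, giving −½ ln(0.866667) = 0.071550.
1 − 2Q = 0.866666, giving −¼ ln(0.866666) = 0.035775.
d = 0.071550 + 0.035775 = 0.107325.

0.11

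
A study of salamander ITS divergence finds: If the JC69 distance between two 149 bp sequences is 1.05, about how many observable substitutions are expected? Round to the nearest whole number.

Invert JC69: p = (3/4)(1 − e^(−4d/3)) = 0.75 × (1 − e^(-1.4)) = 0.75 × (1 − 0.246597) = 0.565052.
Expected differing sites = pL ≈ 0.565052 × 149 = 84.192748 ≈ 84.

84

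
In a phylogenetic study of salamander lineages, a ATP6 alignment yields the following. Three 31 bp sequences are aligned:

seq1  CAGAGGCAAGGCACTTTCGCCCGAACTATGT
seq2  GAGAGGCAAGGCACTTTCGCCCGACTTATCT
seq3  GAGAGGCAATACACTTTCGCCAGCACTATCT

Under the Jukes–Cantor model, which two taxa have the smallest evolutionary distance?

seq1–seq2: 4/31 differ, p = 0.129, d = 0.142.
seq1–seq3: 6/31 differ, p = 0.194, d = 0.224.
seq2–seq3: 6/31 differ, p = 0.194, d = 0.224.
The smallest distance is between seq1 and seq2.

seq1 and seq2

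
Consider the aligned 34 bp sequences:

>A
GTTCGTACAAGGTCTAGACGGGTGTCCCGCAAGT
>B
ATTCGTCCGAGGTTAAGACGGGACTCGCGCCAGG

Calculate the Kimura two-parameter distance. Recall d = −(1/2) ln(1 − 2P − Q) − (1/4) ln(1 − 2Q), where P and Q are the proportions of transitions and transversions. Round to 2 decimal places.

Of 34 sites, 3 differences are transitions and 7 are transversions, so P = 3/34 ≈ 0.088235 and Q = 7/34 ≈ 0.205882.
Under the Kimura two-parameter model, d = −½ ln(1 − 2P − Q) − ¼ ln(1 − 2Q).
1 − 2P − Q = 0.617648, giving −½ ln(0.617648) = 0.240918.
1 − 2Q = 0.588236, giving −¼ ln(0.588236) = 0.132657.
d = 0.240918 + 0.132657 = 0.373575.

0.37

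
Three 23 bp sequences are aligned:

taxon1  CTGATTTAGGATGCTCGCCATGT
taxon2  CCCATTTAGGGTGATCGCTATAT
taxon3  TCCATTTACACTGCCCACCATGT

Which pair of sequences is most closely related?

taxon1–taxon2: 6/23 differ, p = 0.261, d = 0.321.
taxon1–taxon3: 8/23 differ, p = 0.348, d = 0.467.
taxon2–taxon3: 9/23 differ, p = 0.391, d = 0.553.
The smallest distance is between taxon1 and taxon2.

taxon1 and taxon2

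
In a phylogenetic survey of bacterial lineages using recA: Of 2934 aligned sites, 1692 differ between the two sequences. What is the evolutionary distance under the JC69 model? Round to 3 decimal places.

1.099

p = 1692/2934 ≈ 0.576687.
d = −(3/4) ln(1 − 4p/3) = −0.75 ln(1 − 0.768916) = −0.75 ln(0.231084)
  = −0.75 × (-1.464974) = 1.098731 substitutions/site.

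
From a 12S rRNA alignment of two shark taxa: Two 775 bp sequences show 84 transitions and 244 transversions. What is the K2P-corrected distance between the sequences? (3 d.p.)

P = 84/775 ≈ 0.108387 and Q = 244/775 ≈ 0.314839.
Under the Kimura two-parameter model, d = −½ ln(1 − 2P − Q) − ¼ ln(1 − 2Q).
1 − 2P − Q = 0.468387, giving −½ ln(0.468387) = 0.379230.
1 − 2Q = 0.370322, giving −¼ ln(0.370322) = 0.248346.
d = 0.379230 + 0.248346 = 0.627576.

0.628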